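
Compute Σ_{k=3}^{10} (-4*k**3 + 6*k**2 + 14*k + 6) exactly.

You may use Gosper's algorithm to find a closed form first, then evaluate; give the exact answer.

Ratio r(k) = (2*k**3 + 3*k**2 - 7*k - 11)/(2*k**3 - 3*k**2 - 7*k - 3).
Normal form (A,B,C) = (1, 1, k**3 - 3*k**2/2 - 7*k/2 - 3/2).
Set up (1)·f(k+1) − (1)·f(k) − (k**3 - 3*k**2/2 - 7*k/2 - 3/2) = 0.
d = 4 from the (0,0,3) case.
A polynomial solution: f(k) = k**2*(k**2 - 4*k - 3)/4.
Get s_k = R·t_k = k**2*(-k**2 + 4*k + 3) with R(k) = B(k−1)f(k)/C(k) = k**2*(k**2 - 4*k - 3)/(2*(2*k**3 - 3*k**2 - 7*k - 3)).
Δs = -4*k**3 + 6*k**2 + 14*k + 6, as required.
Evaluate s at k=11 and k=3: -8954 and 54; difference -9008.

Σ = -9008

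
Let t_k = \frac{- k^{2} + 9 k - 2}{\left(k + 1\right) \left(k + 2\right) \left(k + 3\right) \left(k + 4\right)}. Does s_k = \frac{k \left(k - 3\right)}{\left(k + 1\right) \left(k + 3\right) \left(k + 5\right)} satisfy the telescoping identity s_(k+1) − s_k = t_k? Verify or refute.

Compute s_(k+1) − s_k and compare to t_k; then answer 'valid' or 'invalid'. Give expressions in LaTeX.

s_(k+1) = (k - 2)*(k + 1)/((k + 2)*(k + 4)*(k + 6))
s_(k+1) − s_k = (-k**4 + 4*k**3 + 58*k**2 + 83*k - 30)/(k**6 + 21*k**5 + 175*k**4 + 735*k**3 + 1624*k**2 + 1764*k + 720)
(s_(k+1) − s_k) − t_k = 3*(2*k**3 - 3*k**2 - 55*k + 10)/(k**6 + 21*k**5 + 175*k**4 + 735*k**3 + 1624*k**2 + 1764*k + 720)

Invalid: residual \frac{3 \left(2 k^{3} - 3 k^{2} - 55 k + 10\right)}{k^{6} + 21 k^{5} + 175 k^{4} + 735 k^{3} + 1624 k^{2} + 1764 k + 720} ≠ 0.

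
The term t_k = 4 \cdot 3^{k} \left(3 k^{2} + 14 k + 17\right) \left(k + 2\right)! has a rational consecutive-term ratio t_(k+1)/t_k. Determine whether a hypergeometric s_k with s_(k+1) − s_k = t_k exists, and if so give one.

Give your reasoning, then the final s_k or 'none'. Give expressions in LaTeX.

The ratio is 3*(3*k**3 + 29*k**2 + 94*k + 102)/(3*k**2 + 14*k + 17).
So A=3*k + 9 and B=1, with C=k**2 + 14*k/3 + 17/3.
f must satisfy (3*k + 9)·f(k+1) − (1)·f(k) = k**2 + 14*k/3 + 17/3.
d = 1 from the (1,0,2) case.
Solving with deg f ≤ 1: f(k) = (k + 1)/3.
Get s_k = R·t_k = 4*3**k*(k + 1)*factorial(k + 2) with R(k) = B(k−1)f(k)/C(k) = (k + 1)/(3*k**2 + 14*k + 17).
s_(k+1) − s_k = 4*3**k*(3*k**2 + 14*k + 17)*factorial(k + 2) = t_k.

s_k = 4 \cdot 3^{k} \left(k + 1\right) \left(k + 2\right)!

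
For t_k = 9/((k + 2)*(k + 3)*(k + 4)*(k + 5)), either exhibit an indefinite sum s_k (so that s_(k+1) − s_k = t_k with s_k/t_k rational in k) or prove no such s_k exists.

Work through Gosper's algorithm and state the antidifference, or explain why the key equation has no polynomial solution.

s_k = k*(k**2 + 9*k + 26)/(8*(k + 2)*(k + 3)*(k + 4))

r(k) = (k + 2)/(k + 6) after simplifying.
Normal form (A,B,C) = (k + 2, k + 6, 1).
f must satisfy (k + 2)·f(k+1) − (k + 5)·f(k) = 1.
deg f ≤ 3 (via 1,1,0).
Match coefficients ⇒ f(k) = k*(k**2 + 9*k + 26)/72.
Certificate R = B(k−1)f/C = k*(k + 5)*(k**2 + 9*k + 26)/72 gives s_k = k*(k**2 + 9*k + 26)/(8*(k + 2)*(k + 3)*(k + 4)).
Verify: 9/(k**4 + 14*k**3 + 71*k**2 + 154*k + 120) matches t_k.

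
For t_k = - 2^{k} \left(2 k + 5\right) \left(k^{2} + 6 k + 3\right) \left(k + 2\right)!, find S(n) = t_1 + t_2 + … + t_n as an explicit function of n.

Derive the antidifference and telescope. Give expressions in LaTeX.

t_(k+1)/t_k = 2*(k + 3)*(2*k + 7)*(6*k + (k + 1)**2 + 9)/((2*k + 5)*(k**2 + 6*k + 3)).
So A=2*k + 6 and B=1, with C=k**3 + 17*k**2/2 + 18*k + 15/2.
Set up (2*k + 6)·f(k+1) − (1)·f(k) − (k**3 + 17*k**2/2 + 18*k + 15/2) = 0.
deg f ≤ 2 (via 1,0,3).
Match coefficients ⇒ f(k) = (k**2 + 4*k - 3)/2.
R(k) = B(k−1)·f(k)/C(k) = (k**2 + 4*k - 3)/((2*k + 5)*(k**2 + 6*k + 3)); s_k = R·t_k = -2**k*(k**2 + 4*k - 3)*factorial(k + 2).
Check: Δs_k = -2**k*(2*k + 5)*(k**2 + 6*k + 3)*factorial(k + 2). ✓
s_(n+1) = -2**(n + 1)*(n**2 + 6*n + 2)*factorial(n + 3) and s_(1) = -24, so S(n) = -2*2**n*n**2*factorial(n + 3) - 12*2**n*n*factorial(n + 3) - 4*2**n*factorial(n + 3) + 24.

S(n) = - 2 \cdot 2^{n} n^{2} \left(n + 3\right)! - 12 \cdot 2^{n} n \left(n + 3\right)! - 4 \cdot 2^{n} \left(n + 3\right)! + 24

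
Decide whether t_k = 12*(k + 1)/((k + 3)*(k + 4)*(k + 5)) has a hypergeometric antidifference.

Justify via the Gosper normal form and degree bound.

Yes. s_k = 2*k*(k + 1)/((k + 3)*(k + 4)).

Step 1: r(k) = (k + 2)*(k + 3)/((k + 1)*(k + 6)).
A = k + 3, B = k + 6, C = k + 1.
f must satisfy (k + 3)·f(k+1) − (k + 5)·f(k) = k + 1.
Degrees (1,1,1) ⇒ d ≤ 2.
Coefficient equations give f(k) = k*(k + 1)/6.
Get s_k = R·t_k = 2*k*(k + 1)/((k + 3)*(k + 4)) with R(k) = B(k−1)f(k)/C(k) = k*(k + 5)/6.
Check: Δs_k = 12*(k + 1)/(k**3 + 12*k**2 + 47*k + 60). ✓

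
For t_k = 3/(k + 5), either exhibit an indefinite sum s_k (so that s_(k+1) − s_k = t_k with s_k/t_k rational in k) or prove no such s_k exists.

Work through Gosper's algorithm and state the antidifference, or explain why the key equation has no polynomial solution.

Step 1: r(k) = (k + 5)/(k + 6).
Take A(k)=k + 5, B(k)=k + 6, C(k)=1.
f must satisfy (k + 5)·f(k+1) − (k + 5)·f(k) = 1.
d = 0 from the (1,1,0) case.
Generic f = c0 gives residual -1; -1 = 0 cannot hold, so t_k is not Gosper-summable.

no hypergeometric antidifference exists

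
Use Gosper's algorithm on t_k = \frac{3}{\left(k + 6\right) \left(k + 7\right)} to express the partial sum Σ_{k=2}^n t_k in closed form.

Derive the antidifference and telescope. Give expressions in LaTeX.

The ratio is (k + 6)/(k + 8).
A = k + 6, B = k + 8, C = 1.
Set up (k + 6)·f(k+1) − (k + 7)·f(k) − (1) = 0.
Bound: deg f ≤ 1.
Solving with deg f ≤ 1: f(k) = k/6.
Certificate R = B(k−1)f/C = k*(k + 7)/6 gives s_k = k/(2*(k + 6)).
Δs = 3/(k**2 + 13*k + 42), as required.
Telescope: S(n) = s_(n+1) − s_(2) = (n + 1)/(2*(n + 7)) − (1/8) = 3*(n - 1)/(8*(n + 7)).

S(n) = \frac{3 \left(n - 1\right)}{8 \left(n + 7\right)}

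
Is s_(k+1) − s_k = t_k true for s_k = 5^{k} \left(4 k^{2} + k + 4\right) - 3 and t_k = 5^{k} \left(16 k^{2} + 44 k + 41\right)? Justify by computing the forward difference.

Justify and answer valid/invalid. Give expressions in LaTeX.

s_(k+1) = 5**(k + 1)*(k + 4*(k + 1)**2 + 5) - 3
s_(k+1) − s_k = 5**k*(16*k**2 + 44*k + 41)
(s_(k+1) − s_k) − t_k = 0

Valid — Δs_k = t_k.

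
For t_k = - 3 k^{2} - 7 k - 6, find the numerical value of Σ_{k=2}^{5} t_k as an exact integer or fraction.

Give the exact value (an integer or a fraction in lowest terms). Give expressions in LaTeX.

Σ = -284

Ratio r(k) = (3*k**2 + 13*k + 16)/(3*k**2 + 7*k + 6).
A = 1, B = 1, C = k**2 + 7*k/3 + 2.
Set up (1)·f(k+1) − (1)·f(k) − (k**2 + 7*k/3 + 2) = 0.
Degrees (0,0,2) ⇒ d ≤ 3.
Match coefficients ⇒ f(k) = k*(k**2 + 2*k + 3)/3.
Certificate R = B(k−1)f/C = k*(k**2 + 2*k + 3)/(3*k**2 + 7*k + 6) gives s_k = k*(-k**2 - 2*k - 3).
Check: Δs_k = -3*k**2 - 7*k - 6. ✓
Σ_(k=2)^(5) t_k = s_(6) − s_(2) = -306 − (-22) = -284.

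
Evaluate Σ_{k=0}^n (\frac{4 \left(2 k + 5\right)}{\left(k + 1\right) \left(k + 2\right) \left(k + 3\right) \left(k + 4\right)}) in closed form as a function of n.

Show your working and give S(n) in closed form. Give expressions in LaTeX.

The ratio is (k + 1)*(2*k + 7)/((k + 5)*(2*k + 5)).
So A=k + 1 and B=k + 5, with C=k + 5/2.
f must satisfy (k + 1)·f(k+1) − (k + 4)·f(k) = k + 5/2.
From deg A=1, deg B=1, deg C=1: d=3.
Solve for f: f(k) = k*(k + 2)*(k + 4)/6 (degree 3 ≤ 3).
R(k) = B(k−1)·f(k)/C(k) = k*(k + 2)*(k + 4)**2/(3*(2*k + 5)); s_k = R·t_k = 4*k*(k + 4)/(3*(k**2 + 4*k + 3)).
s_(k+1) − s_k = 4*(2*k + 5)/(k**4 + 10*k**3 + 35*k**2 + 50*k + 24) = t_k.
Σ_(k=0)^n t_k = s_(n+1) − s_(0) = (4*(n**2 + 6*n + 5)/(3*(n**2 + 6*n + 8))) − (0), i.e. 4*(n**2 + 6*n + 5)/(3*(n**2 + 6*n + 8)).

S(n) = \frac{4 \left(n^{2} + 6 n + 5\right)}{3 \left(n^{2} + 6 n + 8\right)}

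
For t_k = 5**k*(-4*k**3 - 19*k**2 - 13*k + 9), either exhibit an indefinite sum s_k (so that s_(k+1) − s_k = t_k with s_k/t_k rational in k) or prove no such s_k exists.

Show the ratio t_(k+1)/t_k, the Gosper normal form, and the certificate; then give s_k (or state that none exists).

The ratio is 5*(4*k**3 + 31*k**2 + 63*k + 27)/(4*k**3 + 19*k**2 + 13*k - 9).
Gosper form: A/B · C(k+1)/C(k) with A=5, B=1, C=k**3 + 19*k**2/4 + 13*k/4 - 9/4.
f must satisfy (5)·f(k+1) − (1)·f(k) = k**3 + 19*k**2/4 + 13*k/4 - 9/4.
Degrees (0,0,3) ⇒ d ≤ 3.
Solving with deg f ≤ 3: f(k) = (k**3 + k**2 - 3*k - 1)/4.
R(k) = B(k−1)·f(k)/C(k) = (k**3 + k**2 - 3*k - 1)/(4*k**3 + 19*k**2 + 13*k - 9); s_k = R·t_k = 5**k*(-k**3 - k**2 + 3*k + 1).
Verify: 5**k*(-4*k**3 - 19*k**2 - 13*k + 9) matches t_k.

s_k = 5**k*(-k**3 - k**2 + 3*k + 1)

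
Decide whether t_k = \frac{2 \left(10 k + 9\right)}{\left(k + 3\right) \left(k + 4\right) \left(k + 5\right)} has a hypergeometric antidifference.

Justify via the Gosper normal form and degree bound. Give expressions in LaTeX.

Yes. s_k = \frac{k \left(13 k + 11\right)}{4 \left(k + 3\right) \left(k + 4\right)}.

r(k) = (k + 3)*(10*k + 19)/((k + 6)*(10*k + 9)) after simplifying.
Factor: A=k + 3; B=k + 6; C=k + 9/10.
Solve (k + 3)·f(k+1) − (k + 5)·f(k) = k + 9/10.
Degrees (1,1,1) ⇒ d ≤ 2.
Match coefficients ⇒ f(k) = k*(13*k + 11)/80.
Then R = B(k−1)f/C = k*(k + 5)*(13*k + 11)/(8*(10*k + 9)), so s_k = R(k)·t_k = k*(13*k + 11)/(4*(k + 3)*(k + 4)).
Δs = 2*(10*k + 9)/(k**3 + 12*k**2 + 47*k + 60), as required.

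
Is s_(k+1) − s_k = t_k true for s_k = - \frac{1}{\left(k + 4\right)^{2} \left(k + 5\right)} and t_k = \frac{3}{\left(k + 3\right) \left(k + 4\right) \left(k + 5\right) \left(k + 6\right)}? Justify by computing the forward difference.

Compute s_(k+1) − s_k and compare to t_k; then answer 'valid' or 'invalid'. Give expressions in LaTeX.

s_(k+1) = -1/((k + 5)**2*(k + 6))
s_(k+1) − s_k = (3*k + 14)/(k**5 + 24*k**4 + 229*k**3 + 1086*k**2 + 2560*k + 2400)
(s_(k+1) − s_k) − t_k = 2*(-2*k - 9)/(k**6 + 27*k**5 + 301*k**4 + 1773*k**3 + 5818*k**2 + 10080*k + 7200)

Invalid: residual \frac{2 \left(- 2 k - 9\right)}{k^{6} + 27 k^{5} + 301 k^{4} + 1773 k^{3} + 5818 k^{2} + 10080 k + 7200} ≠ 0.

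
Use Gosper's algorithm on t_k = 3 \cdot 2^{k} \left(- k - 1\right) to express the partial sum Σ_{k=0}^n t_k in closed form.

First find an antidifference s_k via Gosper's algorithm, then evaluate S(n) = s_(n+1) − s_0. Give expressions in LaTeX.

Step 1: r(k) = 2*(k + 2)/(k + 1).
Normal form (A,B,C) = (2, 1, k + 1).
f must satisfy (2)·f(k+1) − (1)·f(k) = k + 1.
From deg A=0, deg B=0, deg C=1: d=1.
Coefficient equations give f(k) = k - 1.
So s_k = (B(k−1)f/C)·t_k = ((k - 1)/(k + 1))·t_k = 3*2**k*(1 - k).
Δs = 3*2**k*(-k - 1), as required.
s_(n+1) = -6*2**n*n and s_(0) = 3, so S(n) = -6*2**n*n - 3.

S(n) = - 6 \cdot 2^{n} n - 3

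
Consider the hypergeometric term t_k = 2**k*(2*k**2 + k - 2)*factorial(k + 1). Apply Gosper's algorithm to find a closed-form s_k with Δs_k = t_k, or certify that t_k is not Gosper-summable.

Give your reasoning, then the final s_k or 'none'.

s_k = 2**k*(k - 2)*factorial(k + 1)

Step 1: r(k) = 2*(k + 2)*(k + 2*(k + 1)**2 - 1)/(2*k**2 + k - 2).
A = 2*k + 4, B = 1, C = k**2 + k/2 - 1.
f must satisfy (2*k + 4)·f(k+1) − (1)·f(k) = k**2 + k/2 - 1.
Bound: deg f ≤ 1.
A polynomial solution: f(k) = (k - 2)/2.
Then R = B(k−1)f/C = (k - 2)/(2*k**2 + k - 2), so s_k = R(k)·t_k = 2**k*(k - 2)*factorial(k + 1).
s_(k+1) − s_k = 2**k*(2*k**2 + k - 2)*factorial(k + 1) = t_k.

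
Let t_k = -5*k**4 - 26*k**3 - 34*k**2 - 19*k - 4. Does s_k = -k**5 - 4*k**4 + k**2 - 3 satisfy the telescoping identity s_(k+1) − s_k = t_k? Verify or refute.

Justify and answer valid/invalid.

Valid — Δs_k = t_k.

s_(k+1) = -(k + 1)**5 - 4*(k + 1)**4 + (k + 1)**2 - 3
s_(k+1) − s_k = -5*k**4 - 26*k**3 - 34*k**2 - 19*k - 4
(s_(k+1) − s_k) − t_k = 0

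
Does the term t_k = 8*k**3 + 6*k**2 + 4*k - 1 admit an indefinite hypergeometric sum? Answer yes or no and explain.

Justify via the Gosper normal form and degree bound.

t_(k+1)/t_k = (8*k**3 + 30*k**2 + 40*k + 17)/(8*k**3 + 6*k**2 + 4*k - 1).
So A=1 and B=1, with C=k**3 + 3*k**2/4 + k/2 - 1/8.
Solve (1)·f(k+1) − (1)·f(k) = k**3 + 3*k**2/4 + k/2 - 1/8.
Degrees (0,0,3) ⇒ d ≤ 4.
Coefficient equations give f(k) = k*(2*k**3 - 2*k**2 + k - 2)/8.
Then R = B(k−1)f/C = k*(2*k**3 - 2*k**2 + k - 2)/(8*k**3 + 6*k**2 + 4*k - 1), so s_k = R(k)·t_k = k*(2*k**3 - 2*k**2 + k - 2).
s_(k+1) − s_k = 8*k**3 + 6*k**2 + 4*k - 1 = t_k.

Yes. s_k = k*(2*k**3 - 2*k**2 + k - 2).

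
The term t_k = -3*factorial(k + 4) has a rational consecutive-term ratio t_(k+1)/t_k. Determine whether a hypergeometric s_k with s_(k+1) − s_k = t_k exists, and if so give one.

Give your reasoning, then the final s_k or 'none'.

none (Gosper's algorithm certifies no s_k)

Step 1: r(k) = k + 5.
So A=k + 5 and B=1, with C=1.
Set up (k + 5)·f(k+1) − (1)·f(k) − (1) = 0.
Bound: deg f ≤ -1.
Negative degree bound (-1): no f exists, t_k not Gosper-summable.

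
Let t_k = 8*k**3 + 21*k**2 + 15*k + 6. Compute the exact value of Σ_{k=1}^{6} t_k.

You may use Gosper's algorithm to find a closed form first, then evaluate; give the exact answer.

Compute t_(k+1)/t_k: get (8*k**3 + 45*k**2 + 81*k + 50)/(8*k**3 + 21*k**2 + 15*k + 6).
Gosper form: A/B · C(k+1)/C(k) with A=1, B=1, C=k**3 + 21*k**2/8 + 15*k/8 + 3/4.
f must satisfy (1)·f(k+1) − (1)·f(k) = k**3 + 21*k**2/8 + 15*k/8 + 3/4.
From deg A=0, deg B=0, deg C=3: d=4.
Coefficient equations give f(k) = k*(k + 2)*(2*k**2 - k + 1)/8.
Then R = B(k−1)f/C = k*(k + 2)*(2*k**2 - k + 1)/(8*k**3 + 21*k**2 + 15*k + 6), so s_k = R(k)·t_k = k*(2*k**3 + 3*k**2 - k + 2).
Δs = 8*k**3 + 21*k**2 + 15*k + 6, as required.
Evaluate s at k=7 and k=1: 5796 and 6; difference 5790.

Σ = 5790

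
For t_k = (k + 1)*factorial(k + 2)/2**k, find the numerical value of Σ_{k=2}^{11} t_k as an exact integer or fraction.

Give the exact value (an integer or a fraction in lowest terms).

Compute t_(k+1)/t_k: get (k + 2)*(k + 3)/(2*(k + 1)).
A = k/2 + 3/2, B = 1, C = k + 1.
f must satisfy (k/2 + 3/2)·f(k+1) − (1)·f(k) = k + 1.
Bound: deg f ≤ 0.
A polynomial solution: f(k) = 2.
R(k) = B(k−1)·f(k)/C(k) = 2/(k + 1); s_k = R·t_k = 2**(1 - k)*factorial(k + 2).
Δs = (k + 1)*factorial(k + 2)/2**k, as required.
Sum = s_(12) − s_(2); s_(12) = 42567525, s_(2) = 12 ⇒ 42567513.

Σ = 42567513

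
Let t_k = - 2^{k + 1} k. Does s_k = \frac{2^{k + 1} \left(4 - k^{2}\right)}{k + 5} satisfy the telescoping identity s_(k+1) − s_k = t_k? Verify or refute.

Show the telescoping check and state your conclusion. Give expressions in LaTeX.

s_(k+1) = 2**(k + 2)*(4 - (k + 1)**2)/(k + 6)
s_(k+1) − s_k = 2**(k + 1)*(-k**3 - 8*k**2 - 18*k + 6)/(k**2 + 11*k + 30)
(s_(k+1) − s_k) − t_k = 6*2**k*(k**2 + 4*k + 2)/(k**2 + 11*k + 30)

Invalid: residual \frac{6 \cdot 2^{k} \left(k^{2} + 4 k + 2\right)}{k^{2} + 11 k + 30} ≠ 0.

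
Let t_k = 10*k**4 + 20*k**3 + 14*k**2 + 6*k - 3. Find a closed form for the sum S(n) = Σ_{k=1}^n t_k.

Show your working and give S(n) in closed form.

S(n) = n*(2*n**4 + 10*n**3 + 18*n**2 + 15*n + 2)

r(k) = (10*k**4 + 60*k**3 + 134*k**2 + 134*k + 47)/(10*k**4 + 20*k**3 + 14*k**2 + 6*k - 3) after simplifying.
Take A(k)=1, B(k)=1, C(k)=k**4 + 2*k**3 + 7*k**2/5 + 3*k/5 - 3/10.
Key eq: (1)·f(k+1) = (1)·f(k) + (k**4 + 2*k**3 + 7*k**2/5 + 3*k/5 - 3/10).
Bound: deg f ≤ 5.
Coefficient equations give f(k) = k*(2*k**4 - 2*k**2 + k - 4)/10.
R(k) = B(k−1)·f(k)/C(k) = k*(2*k**4 - 2*k**2 + k - 4)/(10*k**4 + 20*k**3 + 14*k**2 + 6*k - 3); s_k = R·t_k = k*(2*k**4 - 2*k**2 + k - 4).
s_(k+1) − s_k = 10*k**4 + 20*k**3 + 14*k**2 + 6*k - 3 = t_k.
Σ_(k=1)^n t_k = s_(n+1) − s_(1) = (2*n**5 + 10*n**4 + 18*n**3 + 15*n**2 + 2*n - 3) − (-3), i.e. n*(2*n**4 + 10*n**3 + 18*n**2 + 15*n + 2).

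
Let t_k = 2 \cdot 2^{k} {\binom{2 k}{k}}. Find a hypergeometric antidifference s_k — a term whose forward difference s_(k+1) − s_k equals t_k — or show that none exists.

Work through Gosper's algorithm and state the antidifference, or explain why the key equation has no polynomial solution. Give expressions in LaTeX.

The ratio is 4*(2*k + 1)/(k + 1).
Gosper form: A/B · C(k+1)/C(k) with A=8*k + 4, B=k + 1, C=1.
Need (8*k + 4)·f(k+1) − (k)·f(k) = 1.
d = -1 from the (1,1,0) case.
deg f ≤ -1 is impossible — no certificate.

none — t_k is not Gosper-summable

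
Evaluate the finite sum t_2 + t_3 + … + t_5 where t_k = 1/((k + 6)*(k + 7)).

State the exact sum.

Step 1: r(k) = (k + 6)/(k + 8).
So A=k + 6 and B=k + 8, with C=1.
f must satisfy (k + 6)·f(k+1) − (k + 7)·f(k) = 1.
Degrees (1,1,0) ⇒ d ≤ 1.
Match coefficients ⇒ f(k) = k/6.
Certificate R = B(k−1)f/C = k*(k + 7)/6 gives s_k = k/(6*(k + 6)).
Check: Δs_k = 1/(k**2 + 13*k + 42). ✓
Sum = s_(6) − s_(2); s_(6) = 1/12, s_(2) = 1/24 ⇒ 1/24.

Σ = 1/24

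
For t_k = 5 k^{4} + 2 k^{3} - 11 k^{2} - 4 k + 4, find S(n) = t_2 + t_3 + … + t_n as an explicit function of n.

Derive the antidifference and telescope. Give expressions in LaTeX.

S(n) = n^{5} + 3 n^{4} - n^{3} - 7 n^{2} + 4

The ratio is (5*k**4 + 22*k**3 + 25*k**2 - 4)/(5*k**4 + 2*k**3 - 11*k**2 - 4*k + 4).
Take A(k)=1, B(k)=1, C(k)=k**4 + 2*k**3/5 - 11*k**2/5 - 4*k/5 + 4/5.
Key eq: (1)·f(k+1) = (1)·f(k) + (k**4 + 2*k**3/5 - 11*k**2/5 - 4*k/5 + 4/5).
From deg A=0, deg B=0, deg C=4: d=5.
Match coefficients ⇒ f(k) = k*(k - 2)**2*(k + 1)**2/5.
Get s_k = R·t_k = k*(k**4 - 2*k**3 - 3*k**2 + 4*k + 4) with R(k) = B(k−1)f(k)/C(k) = k*(k - 2)**2*(k + 1)/(5*k**3 - 3*k**2 - 8*k + 4).
s_(k+1) − s_k = 5*k**4 + 2*k**3 - 11*k**2 - 4*k + 4 = t_k.
Telescope: S(n) = s_(n+1) − s_(2) = n**5 + 3*n**4 - n**3 - 7*n**2 + 4 − (0) = n**5 + 3*n**4 - n**3 - 7*n**2 + 4.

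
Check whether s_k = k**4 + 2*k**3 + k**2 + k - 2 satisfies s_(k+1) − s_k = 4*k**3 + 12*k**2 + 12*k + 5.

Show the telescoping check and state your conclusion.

s_(k+1) = k**4 + 6*k**3 + 13*k**2 + 13*k + 3
s_(k+1) − s_k = 4*k**3 + 12*k**2 + 12*k + 5
(s_(k+1) − s_k) − t_k = 0

valid; difference matches t_k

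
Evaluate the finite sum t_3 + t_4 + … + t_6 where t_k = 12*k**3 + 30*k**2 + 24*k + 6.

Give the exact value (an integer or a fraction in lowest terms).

Σ = 8220

Ratio r(k) = (2*k**3 + 11*k**2 + 20*k + 12)/(2*k**3 + 5*k**2 + 4*k + 1).
Take A(k)=1, B(k)=1, C(k)=k**3 + 5*k**2/2 + 2*k + 1/2.
f must satisfy (1)·f(k+1) − (1)·f(k) = k**3 + 5*k**2/2 + 2*k + 1/2.
Bound: deg f ≤ 4.
Solve for f: f(k) = k*(k + 1)*(3*k**2 + k - 1)/12 (degree 4 ≤ 4).
So s_k = (B(k−1)f/C)·t_k = (k*(3*k**2 + k - 1)/(6*(k + 1)*(2*k + 1)))·t_k = 3*k**4 + 4*k**3 - k.
s_(k+1) − s_k = 12*k**3 + 30*k**2 + 24*k + 6 = t_k.
Evaluate s at k=7 and k=3: 8568 and 348; difference 8220.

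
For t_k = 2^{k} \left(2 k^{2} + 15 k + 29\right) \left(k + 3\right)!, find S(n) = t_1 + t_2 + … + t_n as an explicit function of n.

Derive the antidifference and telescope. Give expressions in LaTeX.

Compute t_(k+1)/t_k: get 2*(2*k**3 + 27*k**2 + 122*k + 184)/(2*k**2 + 15*k + 29).
So A=2*k + 8 and B=1, with C=k**2 + 15*k/2 + 29/2.
Key eq: (2*k + 8)·f(k+1) = (1)·f(k) + (k**2 + 15*k/2 + 29/2).
Bound: deg f ≤ 1.
Solving with deg f ≤ 1: f(k) = (k + 3)/2.
R(k) = B(k−1)·f(k)/C(k) = (k + 3)/(2*k**2 + 15*k + 29); s_k = R·t_k = 2**k*(k + 3)*factorial(k + 3).
Verify: 2**k*(2*k**2 + 15*k + 29)*factorial(k + 3) matches t_k.
Telescope: S(n) = s_(n+1) − s_(1) = 2**(n + 1)*(n + 4)*factorial(n + 4) − (192) = 2*2**n*n*factorial(n + 4) + 8*2**n*factorial(n + 4) - 192.

S(n) = 2 \cdot 2^{n} n \left(n + 4\right)! + 8 \cdot 2^{n} \left(n + 4\right)! - 192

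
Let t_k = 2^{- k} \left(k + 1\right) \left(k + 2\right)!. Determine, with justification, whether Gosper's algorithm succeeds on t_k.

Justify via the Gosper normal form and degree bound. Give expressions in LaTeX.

Ratio r(k) = (k + 2)*(k + 3)/(2*(k + 1)).
Normal form (A,B,C) = (k/2 + 3/2, 1, k + 1).
Set up (k/2 + 3/2)·f(k+1) − (1)·f(k) − (k + 1) = 0.
Bound: deg f ≤ 0.
Match coefficients ⇒ f(k) = 2.
So s_k = (B(k−1)f/C)·t_k = (2/(k + 1))·t_k = 2**(1 - k)*factorial(k + 2).
Δs = (k + 1)*factorial(k + 2)/2**k, as required.

Yes. s_k = 2^{1 - k} \left(k + 2\right)!.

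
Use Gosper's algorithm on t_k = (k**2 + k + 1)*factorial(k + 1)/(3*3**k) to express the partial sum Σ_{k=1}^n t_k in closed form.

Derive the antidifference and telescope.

S(n) = 3**(-n - 1)*(-4*3**n + n**3*factorial(n) + 5*n**2*factorial(n) + 8*n*factorial(n) + 4*factorial(n))

The ratio is (k + 2)*(k + (k + 1)**2 + 2)/(3*(k**2 + k + 1)).
Normal form (A,B,C) = (k/3 + 2/3, 1, k**2 + k + 1).
Need (k/3 + 2/3)·f(k+1) − (1)·f(k) = k**2 + k + 1.
d = 1 from the (1,0,2) case.
Solve for f: f(k) = 3*(k + 1) (degree 1 ≤ 1).
Then R = B(k−1)f/C = 3*(k + 1)/(k**2 + k + 1), so s_k = R(k)·t_k = (k + 1)*factorial(k + 1)/3**k.
s_(k+1) − s_k = (k**2 + k + 1)*factorial(k + 1)/(3*3**k) = t_k.
Σ_(k=1)^n t_k = s_(n+1) − s_(1) = (3**(-n - 1)*(n + 2)*factorial(n + 2)) − (4/3), i.e. 3**(-n - 1)*(-4*3**n + n**3*factorial(n) + 5*n**2*factorial(n) + 8*n*factorial(n) + 4*factorial(n)).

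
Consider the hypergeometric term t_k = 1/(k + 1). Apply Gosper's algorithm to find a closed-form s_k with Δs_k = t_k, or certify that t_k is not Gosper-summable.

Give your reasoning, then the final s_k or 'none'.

none (Gosper's algorithm certifies no s_k)

r(k) = (k + 1)/(k + 2) after simplifying.
So A=k + 1 and B=k + 2, with C=1.
Set up (k + 1)·f(k+1) − (k + 1)·f(k) − (1) = 0.
Bound: deg f ≤ 0.
f = c0 ⇒ A·f(k+1) − B(k−1)·f(k) − C = -1. The system {-1 = 0} is inconsistent; no antidifference.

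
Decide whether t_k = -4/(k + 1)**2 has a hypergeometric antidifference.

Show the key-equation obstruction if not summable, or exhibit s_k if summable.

t_(k+1)/t_k = (k + 1)**2/(k + 2)**2.
So A=k**2 + 2*k + 1 and B=k**2 + 4*k + 4, with C=1.
Solve (k**2 + 2*k + 1)·f(k+1) − (k**2 + 2*k + 1)·f(k) = 1.
Bound: deg f ≤ 0.
Put f(k) = c0: A·f(k+1) − B(k−1)·f(k) − C = -1; need -1 = 0 — inconsistent ⇒ no f, not summable.

No; the coefficient equations for f are inconsistent.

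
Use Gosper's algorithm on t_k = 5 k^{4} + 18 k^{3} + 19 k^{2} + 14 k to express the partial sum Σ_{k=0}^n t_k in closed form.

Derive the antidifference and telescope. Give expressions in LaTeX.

S(n) = n \left(n^{4} + 7 n^{3} + 17 n^{2} + 21 n + 10\right)

Step 1: r(k) = (5*k**4 + 38*k**3 + 103*k**2 + 126*k + 56)/(k*(5*k**3 + 18*k**2 + 19*k + 14)).
Gosper form: A/B · C(k+1)/C(k) with A=1, B=1, C=k**4 + 18*k**3/5 + 19*k**2/5 + 14*k/5.
Set up (1)·f(k+1) − (1)·f(k) − (k**4 + 18*k**3/5 + 19*k**2/5 + 14*k/5) = 0.
deg f ≤ 5 (via 0,0,4).
A polynomial solution: f(k) = k*(k - 1)*(k**3 + 3*k**2 + 2*k + 4)/5.
Then R = B(k−1)f/C = (k - 1)*(k**3 + 3*k**2 + 2*k + 4)/(5*k**3 + 18*k**2 + 19*k + 14), so s_k = R(k)·t_k = k*(k**4 + 2*k**3 - k**2 + 2*k - 4).
Verify: k*(5*k**3 + 18*k**2 + 19*k + 14) matches t_k.
s_(n+1) = n*(n**4 + 7*n**3 + 17*n**2 + 21*n + 10) and s_(0) = 0, so S(n) = n*(n**4 + 7*n**3 + 17*n**2 + 21*n + 10).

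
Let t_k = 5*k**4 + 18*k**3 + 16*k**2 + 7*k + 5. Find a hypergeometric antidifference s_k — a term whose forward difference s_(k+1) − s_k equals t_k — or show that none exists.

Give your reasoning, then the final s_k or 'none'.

s_k = k*(k**4 + 2*k**3 - 2*k**2 + 4)

r(k) = (5*k**4 + 38*k**3 + 100*k**2 + 113*k + 51)/(5*k**4 + 18*k**3 + 16*k**2 + 7*k + 5) after simplifying.
A = 1, B = 1, C = k**4 + 18*k**3/5 + 16*k**2/5 + 7*k/5 + 1.
f must satisfy (1)·f(k+1) − (1)·f(k) = k**4 + 18*k**3/5 + 16*k**2/5 + 7*k/5 + 1.
Degrees (0,0,4) ⇒ d ≤ 5.
Solve for f: f(k) = k*(k**4 + 2*k**3 - 2*k**2 + 4)/5 (degree 5 ≤ 5).
Then R = B(k−1)f/C = k*(k**4 + 2*k**3 - 2*k**2 + 4)/(5*k**4 + 18*k**3 + 16*k**2 + 7*k + 5), so s_k = R(k)·t_k = k*(k**4 + 2*k**3 - 2*k**2 + 4).
Verify: 5*k**4 + 18*k**3 + 16*k**2 + 7*k + 5 matches t_k.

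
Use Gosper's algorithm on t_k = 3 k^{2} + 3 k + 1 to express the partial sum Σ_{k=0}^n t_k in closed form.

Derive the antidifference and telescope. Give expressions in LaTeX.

Ratio r(k) = (3*k**2 + 9*k + 7)/(3*k**2 + 3*k + 1).
Take A(k)=1, B(k)=1, C(k)=k**2 + k + 1/3.
Key eq: (1)·f(k+1) = (1)·f(k) + (k**2 + k + 1/3).
deg f ≤ 3 (via 0,0,2).
Solve for f: f(k) = k**3/3 (degree 3 ≤ 3).
R(k) = B(k−1)·f(k)/C(k) = k**3/(3*k**2 + 3*k + 1); s_k = R·t_k = k**3.
Δs = -k**3 + (k + 1)**3, as required.
Telescope: S(n) = s_(n+1) − s_(0) = n**3 + 3*n**2 + 3*n + 1 − (0) = n**3 + 3*n**2 + 3*n + 1.

S(n) = n^{3} + 3 n^{2} + 3 n + 1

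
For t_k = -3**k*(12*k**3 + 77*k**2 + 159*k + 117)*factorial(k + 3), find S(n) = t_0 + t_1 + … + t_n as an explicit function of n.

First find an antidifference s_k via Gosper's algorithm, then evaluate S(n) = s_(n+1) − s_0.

S(n) = -12*3**n*n**2*factorial(n + 4) - 33*3**n*n*factorial(n + 4) - 30*3**n*factorial(n + 4) + 18

Step 1: r(k) = 3*(12*k**4 + 161*k**3 + 801*k**2 + 1761*k + 1460)/(12*k**3 + 77*k**2 + 159*k + 117).
A = 3*k + 12, B = 1, C = k**3 + 77*k**2/12 + 53*k/4 + 39/4.
Key eq: (3*k + 12)·f(k+1) = (1)·f(k) + (k**3 + 77*k**2/12 + 53*k/4 + 39/4).
deg f ≤ 2 (via 1,0,3).
Solving with deg f ≤ 2: f(k) = (4*k**2 + 3*k + 3)/12.
R(k) = B(k−1)·f(k)/C(k) = (4*k**2 + 3*k + 3)/(12*k**3 + 77*k**2 + 159*k + 117); s_k = R·t_k = -3**k*(4*k**2 + 3*k + 3)*factorial(k + 3).
Verify: -3**k*(12*k**3 + 77*k**2 + 159*k + 117)*factorial(k + 3) matches t_k.
Telescope: S(n) = s_(n+1) − s_(0) = -3**(n + 1)*(4*n**2 + 11*n + 10)*factorial(n + 4) − (-18) = -12*3**n*n**2*factorial(n + 4) - 33*3**n*n*factorial(n + 4) - 30*3**n*factorial(n + 4) + 18.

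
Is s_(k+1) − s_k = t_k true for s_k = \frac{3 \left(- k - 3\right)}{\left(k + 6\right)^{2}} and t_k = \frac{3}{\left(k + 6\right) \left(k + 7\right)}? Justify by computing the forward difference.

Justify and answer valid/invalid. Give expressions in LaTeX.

Invalid: residual \frac{9 \left(- 2 k - 13\right)}{k^{4} + 26 k^{3} + 253 k^{2} + 1092 k + 1764} ≠ 0.

s_(k+1) = 3*(-k - 4)/(k + 7)**2
s_(k+1) − s_k = 3*(k**2 + 7*k + 3)/(k**4 + 26*k**3 + 253*k**2 + 1092*k + 1764)
(s_(k+1) − s_k) − t_k = 9*(-2*k - 13)/(k**4 + 26*k**3 + 253*k**2 + 1092*k + 1764)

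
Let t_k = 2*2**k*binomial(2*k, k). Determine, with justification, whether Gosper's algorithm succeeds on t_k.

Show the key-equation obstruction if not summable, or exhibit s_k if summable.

No; the degree bound rules out any f.

Step 1: r(k) = 4*(2*k + 1)/(k + 1).
Take A(k)=8*k + 4, B(k)=k + 1, C(k)=1.
f must satisfy (8*k + 4)·f(k+1) − (k)·f(k) = 1.
Bound: deg f ≤ -1.
d = -1 < 0 ⇒ no nonzero polynomial f; not summable.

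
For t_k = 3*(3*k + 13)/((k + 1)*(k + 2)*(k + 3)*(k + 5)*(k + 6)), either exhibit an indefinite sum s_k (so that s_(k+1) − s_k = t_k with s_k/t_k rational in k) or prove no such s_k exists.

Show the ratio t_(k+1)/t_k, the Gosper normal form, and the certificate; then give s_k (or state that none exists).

t_(k+1)/t_k = (k + 1)*(k + 5)*(3*k + 16)/((k + 4)*(k + 7)*(3*k + 13)).
Take A(k)=k + 1, B(k)=k + 7, C(k)=k**2 + 25*k/3 + 52/3.
Solve (k + 1)·f(k+1) − (k + 6)·f(k) = k**2 + 25*k/3 + 52/3.
From deg A=1, deg B=1, deg C=2: d=5.
Match coefficients ⇒ f(k) = k*(k + 3)*(k + 4)*(k**2 + 8*k + 17)/30.
Then R = B(k−1)f/C = k*(k + 3)*(k + 6)*(k**2 + 8*k + 17)/(10*(3*k + 13)), so s_k = R(k)·t_k = 3*k*(k**2 + 8*k + 17)/(10*(k**3 + 8*k**2 + 17*k + 10)).
Check: Δs_k = 3*(3*k + 13)/(k**5 + 17*k**4 + 107*k**3 + 307*k**2 + 396*k + 180). ✓

s_k = 3*k*(k**2 + 8*k + 17)/(10*(k**3 + 8*k**2 + 17*k + 10))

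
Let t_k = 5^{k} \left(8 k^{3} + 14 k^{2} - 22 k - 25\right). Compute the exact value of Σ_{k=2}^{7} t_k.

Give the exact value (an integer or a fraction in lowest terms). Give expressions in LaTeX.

Σ = 290625150

Compute t_(k+1)/t_k: get 5*(8*k**3 + 38*k**2 + 30*k - 25)/(8*k**3 + 14*k**2 - 22*k - 25).
A = 5, B = 1, C = k**3 + 7*k**2/4 - 11*k/4 - 25/8.
Key eq: (5)·f(k+1) = (1)·f(k) + (k**3 + 7*k**2/4 - 11*k/4 - 25/8).
From deg A=0, deg B=0, deg C=3: d=3.
Solving with deg f ≤ 3: f(k) = k*(2*k**2 - 4*k - 3)/8.
Certificate R = B(k−1)f/C = k*(2*k**2 - 4*k - 3)/(8*k**3 + 14*k**2 - 22*k - 25) gives s_k = 5**k*k*(2*k**2 - 4*k - 3).
Δs = 5**k*(8*k**3 + 14*k**2 - 22*k - 25), as required.
Telescoping: Σ = s_(8) − s_(2) = 290625000 − (-150) = 290625150.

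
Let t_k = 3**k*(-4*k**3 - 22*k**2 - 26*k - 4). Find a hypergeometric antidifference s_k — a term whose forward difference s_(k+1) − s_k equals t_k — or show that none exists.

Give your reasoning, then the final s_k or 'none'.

s_k = 3**k*(-2*k**3 - 2*k**2 + 2*k + 1)

Ratio r(k) = 3*(2*k**3 + 17*k**2 + 41*k + 28)/(2*k**3 + 11*k**2 + 13*k + 2).
Gosper form: A/B · C(k+1)/C(k) with A=3, B=1, C=k**3 + 11*k**2/2 + 13*k/2 + 1.
Key eq: (3)·f(k+1) = (1)·f(k) + (k**3 + 11*k**2/2 + 13*k/2 + 1).
Degrees (0,0,3) ⇒ d ≤ 3.
Match coefficients ⇒ f(k) = (2*k**3 + 2*k**2 - 2*k - 1)/4.
Certificate R = B(k−1)f/C = (2*k**3 + 2*k**2 - 2*k - 1)/(2*(2*k**3 + 11*k**2 + 13*k + 2)) gives s_k = 3**k*(-2*k**3 - 2*k**2 + 2*k + 1).
Check: Δs_k = 3**k*(-4*k**3 - 22*k**2 - 26*k - 4). ✓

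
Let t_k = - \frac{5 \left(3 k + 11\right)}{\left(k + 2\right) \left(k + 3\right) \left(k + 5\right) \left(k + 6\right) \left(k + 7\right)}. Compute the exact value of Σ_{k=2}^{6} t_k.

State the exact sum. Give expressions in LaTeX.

Σ = -1475/78624

Compute t_(k+1)/t_k: get (k + 2)*(k + 5)*(3*k + 14)/((k + 4)*(k + 8)*(3*k + 11)).
Factor: A=k + 2; B=k + 8; C=k**2 + 23*k/3 + 44/3.
Need (k + 2)·f(k+1) − (k + 7)·f(k) = k**2 + 23*k/3 + 44/3.
deg f ≤ 5 (via 1,1,2).
Solving with deg f ≤ 5: f(k) = k*(k + 3)*(k + 4)*(k**2 + 13*k + 52)/180.
Get s_k = R·t_k = k*(-k**2 - 13*k - 52)/(12*(k**3 + 13*k**2 + 52*k + 60)) with R(k) = B(k−1)f(k)/C(k) = k*(k + 3)*(k + 7)*(k**2 + 13*k + 52)/(60*(3*k + 11)).
s_(k+1) − s_k = 5*(-3*k - 11)/(k**5 + 23*k**4 + 203*k**3 + 853*k**2 + 1692*k + 1260) = t_k.
Telescoping: Σ = s_(7) − s_(2) = -28/351 − (-41/672) = -1475/78624.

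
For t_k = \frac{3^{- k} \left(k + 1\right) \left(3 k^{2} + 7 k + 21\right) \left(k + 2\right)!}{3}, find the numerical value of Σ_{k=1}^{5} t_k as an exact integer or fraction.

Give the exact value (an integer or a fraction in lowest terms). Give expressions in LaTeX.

Step 1: r(k) = (k + 2)*(k + 3)*(7*k + 3*(k + 1)**2 + 28)/(3*(k + 1)*(3*k**2 + 7*k + 21)).
Normal form (A,B,C) = (k/3 + 1, 1, k**3 + 10*k**2/3 + 28*k/3 + 7).
Solve (k/3 + 1)·f(k+1) − (1)·f(k) = k**3 + 10*k**2/3 + 28*k/3 + 7.
Bound: deg f ≤ 2.
Solving with deg f ≤ 2: f(k) = 3*k**2 + 4*k + 3.
So s_k = (B(k−1)f/C)·t_k = (3*(3*k**2 + 4*k + 3)/((k + 1)*(3*k**2 + 7*k + 21)))·t_k = (3*k**2 + 4*k + 3)*factorial(k + 2)/3**k.
Verify: (k + 1)*(3*k**2 + 7*k + 21)*factorial(k + 2)/(3*3**k) matches t_k.
Evaluate s at k=6 and k=1: 22400/3 and 20; difference 22340/3.

Σ = 22340/3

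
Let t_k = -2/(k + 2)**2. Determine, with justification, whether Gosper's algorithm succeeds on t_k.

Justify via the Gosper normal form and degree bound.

r(k) = (k + 2)**2/(k + 3)**2 after simplifying.
A = k**2 + 4*k + 4, B = k**2 + 6*k + 9, C = 1.
Key eq: (k**2 + 4*k + 4)·f(k+1) = (k**2 + 4*k + 4)·f(k) + (1).
Degrees (2,2,0) ⇒ d ≤ 0.
Put f(k) = c0: A·f(k+1) − B(k−1)·f(k) − C = -1; need -1 = 0 — inconsistent ⇒ no f, not summable.

No. Not Gosper-summable.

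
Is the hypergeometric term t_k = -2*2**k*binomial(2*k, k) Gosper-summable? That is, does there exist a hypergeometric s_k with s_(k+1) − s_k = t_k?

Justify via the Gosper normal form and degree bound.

Compute t_(k+1)/t_k: get 4*(2*k + 1)/(k + 1).
A = 8*k + 4, B = k + 1, C = 1.
Set up (8*k + 4)·f(k+1) − (k)·f(k) − (1) = 0.
d = -1 from the (1,1,0) case.
deg f ≤ -1 is impossible — no certificate.

No; the degree bound rules out any f.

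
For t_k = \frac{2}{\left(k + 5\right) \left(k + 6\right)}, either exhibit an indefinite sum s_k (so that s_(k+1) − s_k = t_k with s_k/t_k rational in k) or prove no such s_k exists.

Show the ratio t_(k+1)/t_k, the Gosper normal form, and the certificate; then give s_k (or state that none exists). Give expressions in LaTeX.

s_k = \frac{2 k}{5 \left(k + 5\right)}

t_(k+1)/t_k = (k + 5)/(k + 7).
Take A(k)=k + 5, B(k)=k + 7, C(k)=1.
Set up (k + 5)·f(k+1) − (k + 6)·f(k) − (1) = 0.
From deg A=1, deg B=1, deg C=0: d=1.
Match coefficients ⇒ f(k) = k/5.
So s_k = (B(k−1)f/C)·t_k = (k*(k + 6)/5)·t_k = 2*k/(5*(k + 5)).
Check: Δs_k = 2/(k**2 + 11*k + 30). ✓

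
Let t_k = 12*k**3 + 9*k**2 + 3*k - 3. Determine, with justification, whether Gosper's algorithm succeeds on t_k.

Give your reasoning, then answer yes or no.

Yes. s_k = 3*k*(k**3 - k**2 - 1).

r(k) = (k + 4*(k + 1)**3 + 3*(k + 1)**2)/(4*k**3 + 3*k**2 + k - 1) after simplifying.
Factor: A=1; B=1; C=k**3 + 3*k**2/4 + k/4 - 1/4.
Set up (1)·f(k+1) − (1)·f(k) − (k**3 + 3*k**2/4 + k/4 - 1/4) = 0.
From deg A=0, deg B=0, deg C=3: d=4.
Coefficient equations give f(k) = k*(k**3 - k**2 - 1)/4.
Then R = B(k−1)f/C = k*(k**3 - k**2 - 1)/(4*k**3 + 3*k**2 + k - 1), so s_k = R(k)·t_k = 3*k*(k**3 - k**2 - 1).
Δs = 12*k**3 + 9*k**2 + 3*k - 3, as required.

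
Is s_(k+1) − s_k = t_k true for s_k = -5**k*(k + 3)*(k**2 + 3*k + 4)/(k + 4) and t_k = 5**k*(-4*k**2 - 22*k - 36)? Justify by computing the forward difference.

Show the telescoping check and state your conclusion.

s_(k+1) = -5**(k + 1)*(k + 4)*(3*k + (k + 1)**2 + 7)/(k + 5)
s_(k+1) − s_k = 5**k*(-4*k**4 - 54*k**3 - 277*k**2 - 643*k - 580)/(k**2 + 9*k + 20)
(s_(k+1) − s_k) − t_k = 5**k*(4*k**3 + 37*k**2 + 121*k + 140)/(k**2 + 9*k + 20)

Invalid: residual 5**k*(4*k**3 + 37*k**2 + 121*k + 140)/(k**2 + 9*k + 20) ≠ 0.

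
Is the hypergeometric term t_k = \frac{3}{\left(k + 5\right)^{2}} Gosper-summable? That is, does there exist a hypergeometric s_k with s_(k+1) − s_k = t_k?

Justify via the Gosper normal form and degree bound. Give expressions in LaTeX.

No — key equation has no polynomial f.

t_(k+1)/t_k = (k + 5)**2/(k + 6)**2.
So A=k**2 + 10*k + 25 and B=k**2 + 12*k + 36, with C=1.
f must satisfy (k**2 + 10*k + 25)·f(k+1) − (k**2 + 10*k + 25)·f(k) = 1.
Bound: deg f ≤ 0.
Generic f = c0 gives residual -1; -1 = 0 cannot hold, so t_k is not Gosper-summable.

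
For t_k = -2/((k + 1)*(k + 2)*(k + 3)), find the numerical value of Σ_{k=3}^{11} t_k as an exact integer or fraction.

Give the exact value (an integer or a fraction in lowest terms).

t_(k+1)/t_k = (k + 1)/(k + 4).
A = k + 1, B = k + 4, C = 1.
Solve (k + 1)·f(k+1) − (k + 3)·f(k) = 1.
d = 2 from the (1,1,0) case.
Solving with deg f ≤ 2: f(k) = k*(k + 3)/4.
Get s_k = R·t_k = k*(-k - 3)/(2*(k + 1)*(k + 2)) with R(k) = B(k−1)f(k)/C(k) = k*(k + 3)**2/4.
s_(k+1) − s_k = -2/(k**3 + 6*k**2 + 11*k + 6) = t_k.
Telescoping: Σ = s_(12) − s_(3) = -45/91 − (-9/20) = -81/1820.

Σ = -81/1820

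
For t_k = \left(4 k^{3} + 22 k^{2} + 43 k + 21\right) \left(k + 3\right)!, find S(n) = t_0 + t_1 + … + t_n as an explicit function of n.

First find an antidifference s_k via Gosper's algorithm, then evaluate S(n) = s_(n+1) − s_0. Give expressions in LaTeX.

Ratio r(k) = (4*k**4 + 50*k**3 + 235*k**2 + 486*k + 360)/(4*k**3 + 22*k**2 + 43*k + 21).
Take A(k)=k + 4, B(k)=1, C(k)=k**3 + 11*k**2/2 + 43*k/4 + 21/4.
Key eq: (k + 4)·f(k+1) = (1)·f(k) + (k**3 + 11*k**2/2 + 43*k/4 + 21/4).
Bound: deg f ≤ 2.
A polynomial solution: f(k) = (4*k**2 + 2*k - 1)/4.
R(k) = B(k−1)·f(k)/C(k) = (4*k**2 + 2*k - 1)/(4*k**3 + 22*k**2 + 43*k + 21); s_k = R·t_k = (4*k**2 + 2*k - 1)*factorial(k + 3).
Check: Δs_k = (4*k**3 + 22*k**2 + 43*k + 21)*factorial(k + 3). ✓
Evaluate: s_(n+1) = (4*n**2 + 10*n + 5)*factorial(n + 4); subtract s_(0) = -6 ⇒ S(n) = 4*n**2*factorial(n + 4) + 10*n*factorial(n + 4) + 5*factorial(n + 4) + 6.

S(n) = 4 n^{2} \left(n + 4\right)! + 10 n \left(n + 4\right)! + 5 \left(n + 4\right)! + 6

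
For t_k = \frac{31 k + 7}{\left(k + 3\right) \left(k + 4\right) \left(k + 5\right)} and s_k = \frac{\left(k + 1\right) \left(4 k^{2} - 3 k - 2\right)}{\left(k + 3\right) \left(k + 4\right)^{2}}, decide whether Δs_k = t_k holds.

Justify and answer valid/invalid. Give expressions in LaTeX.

s_(k+1) = -(k + 2)*(3*k - 4*(k + 1)**2 + 5)/((k + 4)*(k + 5)**2)
s_(k+1) − s_k = (43*k**3 + 244*k**2 + 239*k + 26)/(k**5 + 21*k**4 + 175*k**3 + 723*k**2 + 1480*k + 1200)
(s_(k+1) − s_k) − t_k = 6*(2*k**3 - 7*k**2 - 74*k - 19)/(k**5 + 21*k**4 + 175*k**3 + 723*k**2 + 1480*k + 1200)

Invalid: residual \frac{6 \left(2 k^{3} - 7 k^{2} - 74 k - 19\right)}{k^{5} + 21 k^{4} + 175 k^{3} + 723 k^{2} + 1480 k + 1200} ≠ 0.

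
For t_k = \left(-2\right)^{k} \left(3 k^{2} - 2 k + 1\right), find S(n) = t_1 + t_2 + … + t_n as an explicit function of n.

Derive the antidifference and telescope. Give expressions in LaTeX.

Compute t_(k+1)/t_k: get 2*(2*k - 3*(k + 1)**2 + 1)/(3*k**2 - 2*k + 1).
Gosper form: A/B · C(k+1)/C(k) with A=-2, B=1, C=k**2 - 2*k/3 + 1/3.
f must satisfy (-2)·f(k+1) − (1)·f(k) = k**2 - 2*k/3 + 1/3.
Degrees (0,0,2) ⇒ d ≤ 2.
Solving with deg f ≤ 2: f(k) = -(k - 1)**2/3.
So s_k = (B(k−1)f/C)·t_k = (-(k - 1)**2/(3*k**2 - 2*k + 1))·t_k = (-2)**k*(-k**2 + 2*k - 1).
Verify: (-2)**k*(3*k**2 - 2*k + 1) matches t_k.
Σ_(k=1)^n t_k = s_(n+1) − s_(1) = (2*(-2)**n*n**2) − (0), i.e. 2*(-2)**n*n**2.

S(n) = 2 \left(-2\right)^{n} n^{2}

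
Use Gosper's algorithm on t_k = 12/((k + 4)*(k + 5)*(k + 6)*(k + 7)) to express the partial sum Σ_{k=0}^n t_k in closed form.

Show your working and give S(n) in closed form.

S(n) = (n**3 + 18*n**2 + 107*n + 90)/(30*(n**3 + 18*n**2 + 107*n + 210))

The ratio is (k + 4)/(k + 8).
Normal form (A,B,C) = (k + 4, k + 8, 1).
Set up (k + 4)·f(k+1) − (k + 7)·f(k) − (1) = 0.
From deg A=1, deg B=1, deg C=0: d=3.
Solving with deg f ≤ 3: f(k) = k*(k**2 + 15*k + 74)/360.
R(k) = B(k−1)·f(k)/C(k) = k*(k + 7)*(k**2 + 15*k + 74)/360; s_k = R·t_k = k*(k**2 + 15*k + 74)/(30*(k + 4)*(k + 5)*(k + 6)).
s_(k+1) − s_k = 12/(k**4 + 22*k**3 + 179*k**2 + 638*k + 840) = t_k.
Σ_(k=0)^n t_k = s_(n+1) − s_(0) = ((n**3 + 18*n**2 + 107*n + 90)/(30*(n**3 + 18*n**2 + 107*n + 210))) − (0), i.e. (n**3 + 18*n**2 + 107*n + 90)/(30*(n**3 + 18*n**2 + 107*n + 210)).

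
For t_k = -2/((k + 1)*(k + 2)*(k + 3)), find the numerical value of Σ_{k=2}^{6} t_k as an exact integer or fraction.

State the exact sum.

Σ = -5/72

Compute t_(k+1)/t_k: get (k + 1)/(k + 4).
Normal form (A,B,C) = (k + 1, k + 4, 1).
Set up (k + 1)·f(k+1) − (k + 3)·f(k) − (1) = 0.
d = 2 from the (1,1,0) case.
Solve for f: f(k) = k*(k + 3)/4 (degree 2 ≤ 2).
Get s_k = R·t_k = k*(-k - 3)/(2*(k + 1)*(k + 2)) with R(k) = B(k−1)f(k)/C(k) = k*(k + 3)**2/4.
s_(k+1) − s_k = -2/(k**3 + 6*k**2 + 11*k + 6) = t_k.
Evaluate s at k=7 and k=2: -35/72 and -5/12; difference -5/72.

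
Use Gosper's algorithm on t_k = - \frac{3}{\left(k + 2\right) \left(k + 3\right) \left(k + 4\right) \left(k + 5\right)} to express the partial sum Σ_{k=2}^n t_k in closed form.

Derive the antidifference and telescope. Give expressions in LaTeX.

S(n) = \frac{- n^{3} - 12 n^{2} - 47 n + 60}{120 \left(n^{3} + 12 n^{2} + 47 n + 60\right)}

The ratio is (k + 2)/(k + 6).
Factor: A=k + 2; B=k + 6; C=1.
f must satisfy (k + 2)·f(k+1) − (k + 5)·f(k) = 1.
Bound: deg f ≤ 3.
Coefficient equations give f(k) = k*(k**2 + 9*k + 26)/72.
Get s_k = R·t_k = k*(-k**2 - 9*k - 26)/(24*(k + 2)*(k + 3)*(k + 4)) with R(k) = B(k−1)f(k)/C(k) = k*(k + 5)*(k**2 + 9*k + 26)/72.
Δs = -3/(k**4 + 14*k**3 + 71*k**2 + 154*k + 120), as required.
Evaluate: s_(n+1) = (-n**3 - 12*n**2 - 47*n - 36)/(24*(n**3 + 12*n**2 + 47*n + 60)); subtract s_(2) = -1/30 ⇒ S(n) = (-n**3 - 12*n**2 - 47*n + 60)/(120*(n**3 + 12*n**2 + 47*n + 60)).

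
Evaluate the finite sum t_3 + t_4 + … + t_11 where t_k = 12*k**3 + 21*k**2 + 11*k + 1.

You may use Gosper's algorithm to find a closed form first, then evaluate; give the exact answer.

Step 1: r(k) = (12*k**3 + 57*k**2 + 89*k + 45)/(12*k**3 + 21*k**2 + 11*k + 1).
A = 1, B = 1, C = k**3 + 7*k**2/4 + 11*k/12 + 1/12.
Solve (1)·f(k+1) − (1)·f(k) = k**3 + 7*k**2/4 + 11*k/12 + 1/12.
Bound: deg f ≤ 4.
Solving with deg f ≤ 4: f(k) = k*(3*k**3 + k**2 - 2*k - 1)/12.
Then R = B(k−1)f/C = k*(3*k**3 + k**2 - 2*k - 1)/(12*k**3 + 21*k**2 + 11*k + 1), so s_k = R(k)·t_k = k*(3*k**3 + k**2 - 2*k - 1).
Verify: 12*k**3 + 21*k**2 + 11*k + 1 matches t_k.
Σ_(k=3)^(11) t_k = s_(12) − s_(3) = 63636 − (249) = 63387.

Σ = 63387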